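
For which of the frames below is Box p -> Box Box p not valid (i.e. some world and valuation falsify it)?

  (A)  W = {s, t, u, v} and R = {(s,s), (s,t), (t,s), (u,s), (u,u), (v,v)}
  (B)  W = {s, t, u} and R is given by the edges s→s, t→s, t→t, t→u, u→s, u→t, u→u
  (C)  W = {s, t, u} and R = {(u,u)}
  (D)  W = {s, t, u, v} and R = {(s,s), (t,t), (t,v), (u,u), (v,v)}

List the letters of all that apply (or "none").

The schema Box p -> Box Box p is axiom 4; it is valid on a frame iff R is transitive.
(A) R is not transitive (t R s and s R t but not t R t), so the schema fails here.
(B) R is transitive (R is closed under composition), so the schema is valid here.
(C) R is transitive (R is closed under composition), so the schema is valid here.
(D) R is transitive (R is closed under composition), so the schema is valid here.

A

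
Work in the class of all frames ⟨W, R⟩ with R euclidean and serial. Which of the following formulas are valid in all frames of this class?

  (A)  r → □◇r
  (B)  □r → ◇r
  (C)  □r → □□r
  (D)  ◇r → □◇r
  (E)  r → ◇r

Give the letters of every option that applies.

(A) r → □◇r (axiom B) characterises the symmetric frames. Such an R need not be symmetric — not valid.
(B) axiom D: valid iff R is serial. Every such R is serial — valid.
(C) □r → □□r is axiom 4; it is valid on a frame exactly when R is transitive. Such an R need not be transitive, so not valid.
(D) axiom 5: valid iff R is euclidean. Every such R is euclidean — valid.
(E) the dual of axiom T: valid iff R is reflexive. Such an R need not be reflexive — not valid.

B, D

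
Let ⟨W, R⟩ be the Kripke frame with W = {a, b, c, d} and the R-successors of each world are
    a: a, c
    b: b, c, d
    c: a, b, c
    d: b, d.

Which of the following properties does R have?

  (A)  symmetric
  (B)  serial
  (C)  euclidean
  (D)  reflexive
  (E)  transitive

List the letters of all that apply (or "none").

(A) symmetric: every R-edge is matched by its reverse.
(B) serial: every world has an R-successor.
(C) not euclidean: b R c and b R d but not c R d.
(D) reflexive: each world relates to itself.
(E) not transitive: a R c and c R b but not a R b.

A, B, D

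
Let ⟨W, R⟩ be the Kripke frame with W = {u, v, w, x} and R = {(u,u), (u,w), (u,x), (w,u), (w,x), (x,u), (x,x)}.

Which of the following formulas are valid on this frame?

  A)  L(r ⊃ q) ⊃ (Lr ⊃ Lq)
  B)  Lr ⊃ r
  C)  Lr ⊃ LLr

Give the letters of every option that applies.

R is not reflexive: not v R v.
R is not transitive: w R u and u R w but not w R w.
(A) L(r ⊃ q) ⊃ (Lr ⊃ Lq) is the K axiom; it holds on all frames — valid.
(B) Lr ⊃ r is axiom T, which corresponds to reflexivity. R is not reflexive — not valid.
(C) Lr ⊃ LLr is axiom 4, which corresponds to transitivity. R is not transitive — not valid.

A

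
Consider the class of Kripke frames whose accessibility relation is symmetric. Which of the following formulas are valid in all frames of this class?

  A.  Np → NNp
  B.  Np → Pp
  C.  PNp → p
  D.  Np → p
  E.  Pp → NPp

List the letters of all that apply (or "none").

C

(A) Np → NNp (axiom 4) characterises the transitive frames. Such an R need not be transitive — not valid.
(B) Np → Pp (axiom D) characterises the serial frames. Such an R need not be serial — not valid.
(C) PNp → p is the dual of axiom B; it is valid on a frame exactly when R is symmetric. Every such R is symmetric, so valid.
(D) Np → p (axiom T) characterises the reflexive frames. Such an R need not be reflexive — not valid.
(E) Pp → NPp is axiom 5, which corresponds to the euclidean property. Such an R need not be euclidean — not valid.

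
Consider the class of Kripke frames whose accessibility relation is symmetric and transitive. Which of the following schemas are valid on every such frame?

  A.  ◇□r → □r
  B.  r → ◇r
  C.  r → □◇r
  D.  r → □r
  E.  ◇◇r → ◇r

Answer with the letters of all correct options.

A symmetric transitive relation is euclidean (uRv and uRw give vRu by symmetry, then vRw by transitivity).
(A) ◇□r → □r is the dual of axiom 5, which corresponds to the euclidean property. Every such R is euclidean — valid.
(B) the dual of axiom T: valid iff R is reflexive. Such an R need not be reflexive — not valid.
(C) r → □◇r is axiom B; it is valid on a frame exactly when R is symmetric. Every such R is symmetric, so valid.
(D) r → □r is equivalent to ◇p→p; it holds exactly when R ⊆ identity. Such an R need not be a subset of the identity — not valid.
(E) ◇◇r → ◇r is the dual of axiom 4, which corresponds to transitivity. Every such R is transitive — valid.

A, C, E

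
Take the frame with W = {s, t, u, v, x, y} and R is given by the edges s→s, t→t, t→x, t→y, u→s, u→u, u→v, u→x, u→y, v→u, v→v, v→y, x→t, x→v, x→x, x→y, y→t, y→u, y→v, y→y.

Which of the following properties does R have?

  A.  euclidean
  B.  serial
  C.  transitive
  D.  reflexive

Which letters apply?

(A) not euclidean: t R y and t R x but not y R x.
(B) serial: every world has an R-successor.
(C) not transitive: t R x and x R v but not t R v.
(D) reflexive: each world relates to itself.

B, D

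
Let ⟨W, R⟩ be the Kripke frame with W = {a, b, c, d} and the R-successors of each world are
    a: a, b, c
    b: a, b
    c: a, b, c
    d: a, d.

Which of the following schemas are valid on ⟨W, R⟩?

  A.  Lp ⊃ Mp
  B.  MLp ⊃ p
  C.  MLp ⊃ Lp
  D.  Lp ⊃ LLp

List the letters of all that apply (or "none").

R is not symmetric: c R b but not b R c.
R is not transitive: b R a and a R c but not b R c.
R is not euclidean: a R b and a R c but not b R c.
R is serial: every world has an R-successor.
(A) Lp ⊃ Mp is axiom D, which corresponds to seriality. R is serial — valid.
(B) MLp ⊃ p is the dual of axiom B, which corresponds to symmetry. R is not symmetric — not valid.
(C) MLp ⊃ Lp is the dual of axiom 5, which corresponds to the euclidean property. R is not euclidean — not valid.
(D) axiom 4: valid iff R is transitive. R is not transitive — not valid.

A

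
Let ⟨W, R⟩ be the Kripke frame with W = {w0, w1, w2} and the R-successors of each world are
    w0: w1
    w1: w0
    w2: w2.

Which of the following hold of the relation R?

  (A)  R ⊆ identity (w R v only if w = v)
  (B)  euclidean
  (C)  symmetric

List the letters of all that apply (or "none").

C

(A) not ⊆ identity: w0 R w1 with w0 ≠ w1.
(B) not euclidean: w0 R w1 and w0 R w1 but not w1 R w1.
(C) symmetric: every R-edge is matched by its reverse.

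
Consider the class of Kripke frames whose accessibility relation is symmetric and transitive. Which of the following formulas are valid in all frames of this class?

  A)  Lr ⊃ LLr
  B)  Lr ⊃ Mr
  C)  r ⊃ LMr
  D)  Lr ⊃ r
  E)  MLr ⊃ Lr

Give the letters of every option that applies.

A, C, E

A symmetric transitive relation is euclidean (uRv and uRw give vRu by symmetry, then vRw by transitivity).
(A) axiom 4: valid iff R is transitive. Every such R is transitive — valid.
(B) Lr ⊃ Mr is axiom D; it is valid on a frame exactly when R is serial. Such an R need not be serial, so not valid.
(C) r ⊃ LMr (axiom B) characterises the symmetric frames. Every such R is symmetric — valid.
(D) axiom T: valid iff R is reflexive. Such an R need not be reflexive — not valid.
(E) MLr ⊃ Lr (the dual of axiom 5) characterises the euclidean frames. Every such R is euclidean — valid.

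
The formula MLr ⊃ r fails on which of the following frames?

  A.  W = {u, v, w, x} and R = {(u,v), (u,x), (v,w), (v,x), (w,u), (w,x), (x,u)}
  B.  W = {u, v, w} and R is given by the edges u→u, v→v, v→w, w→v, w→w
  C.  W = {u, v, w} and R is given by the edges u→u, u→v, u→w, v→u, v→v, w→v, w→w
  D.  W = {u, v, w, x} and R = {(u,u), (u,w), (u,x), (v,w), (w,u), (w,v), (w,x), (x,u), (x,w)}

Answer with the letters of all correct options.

The schema MLr ⊃ r is the dual of axiom B; it is valid on a frame iff R is symmetric.
(A) R is not symmetric (u R v but not v R u), so the schema fails here.
(B) R is symmetric (every R-edge is matched by its reverse), so the schema is valid here.
(C) R is not symmetric (u R w but not w R u), so the schema fails here.
(D) R is symmetric (every R-edge is matched by its reverse), so the schema is valid here.

A, C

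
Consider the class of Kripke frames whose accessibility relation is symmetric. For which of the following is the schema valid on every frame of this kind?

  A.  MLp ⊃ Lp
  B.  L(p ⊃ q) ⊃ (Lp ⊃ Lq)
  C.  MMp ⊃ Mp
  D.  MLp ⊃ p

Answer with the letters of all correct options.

B, D

(A) MLp ⊃ Lp is the dual of axiom 5; it is valid on a frame exactly when R is euclidean. Such an R need not be euclidean, so not valid.
(B) L(p ⊃ q) ⊃ (Lp ⊃ Lq) is the K axiom; it holds on all frames — valid.
(C) the dual of axiom 4: valid iff R is transitive. Such an R need not be transitive — not valid.
(D) MLp ⊃ p is the dual of axiom B, which corresponds to symmetry. Every such R is symmetric — valid.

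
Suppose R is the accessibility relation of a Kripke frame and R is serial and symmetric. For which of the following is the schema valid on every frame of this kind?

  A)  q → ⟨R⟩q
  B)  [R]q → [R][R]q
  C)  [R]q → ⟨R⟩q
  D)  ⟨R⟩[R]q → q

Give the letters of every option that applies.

C, D

(A) q → ⟨R⟩q is the dual of axiom T, which corresponds to reflexivity. Such an R need not be reflexive — not valid.
(B) [R]q → [R][R]q (axiom 4) characterises the transitive frames. Such an R need not be transitive — not valid.
(C) [R]q → ⟨R⟩q is axiom D, which corresponds to seriality. Every such R is serial — valid.
(D) ⟨R⟩[R]q → q is the dual of axiom B; it is valid on a frame exactly when R is symmetric. Every such R is symmetric, so valid.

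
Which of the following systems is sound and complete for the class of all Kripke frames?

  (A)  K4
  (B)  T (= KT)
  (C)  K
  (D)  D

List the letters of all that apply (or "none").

(A) K4 is determined by the class of transitive frames.
(B) T (= KT) is determined by the class of reflexive frames.
(C) K is determined by exactly this class.
(D) D is determined by the class of serial frames.

C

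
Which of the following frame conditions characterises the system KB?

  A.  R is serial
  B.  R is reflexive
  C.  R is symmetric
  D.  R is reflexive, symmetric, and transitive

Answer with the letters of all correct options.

(A) this class determines D, not KB.
(B) this class determines T (= KT), not KB.
(C) KB is sound and complete for exactly this class.
(D) this class determines S5, not KB.

C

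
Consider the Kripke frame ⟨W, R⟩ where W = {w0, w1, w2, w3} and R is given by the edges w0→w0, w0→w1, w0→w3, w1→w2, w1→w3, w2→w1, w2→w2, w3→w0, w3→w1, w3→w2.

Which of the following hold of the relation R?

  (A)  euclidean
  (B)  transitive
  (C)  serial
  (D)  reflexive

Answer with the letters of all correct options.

(A) not euclidean: w0 R w1 and w0 R w0 but not w1 R w0.
(B) not transitive: w0 R w1 and w1 R w2 but not w0 R w2.
(C) serial: every world has an R-successor.
(D) not reflexive: not w1 R w1.

C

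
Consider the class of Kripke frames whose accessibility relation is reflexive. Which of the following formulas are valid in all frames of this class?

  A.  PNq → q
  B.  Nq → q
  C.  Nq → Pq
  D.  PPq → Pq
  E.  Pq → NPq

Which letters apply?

A reflexive relation is serial.
(A) PNq → q is the dual of axiom B, which corresponds to symmetry. Such an R need not be symmetric — not valid.
(B) Nq → q is axiom T, which corresponds to reflexivity. Every such R is reflexive — valid.
(C) Nq → Pq (axiom D) characterises the serial frames. Every such R is serial — valid.
(D) PPq → Pq (the dual of axiom 4) characterises the transitive frames. Such an R need not be transitive — not valid.
(E) Pq → NPq (axiom 5) characterises the euclidean frames. Such an R need not be euclidean — not valid.

B, C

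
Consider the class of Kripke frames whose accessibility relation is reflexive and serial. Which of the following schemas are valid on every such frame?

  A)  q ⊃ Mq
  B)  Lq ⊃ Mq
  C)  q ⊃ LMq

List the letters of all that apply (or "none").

(A) q ⊃ Mq (the dual of axiom T) characterises the reflexive frames. Every such R is reflexive — valid.
(B) Lq ⊃ Mq (axiom D) characterises the serial frames. Every such R is serial — valid.
(C) axiom B: valid iff R is symmetric. Such an R need not be symmetric — not valid.

A, B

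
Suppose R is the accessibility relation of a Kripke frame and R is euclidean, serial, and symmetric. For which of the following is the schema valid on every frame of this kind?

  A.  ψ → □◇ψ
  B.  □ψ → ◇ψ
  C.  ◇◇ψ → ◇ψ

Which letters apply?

A, B, C

Serial, symmetric and euclidean together give transitive (from symmetry + euclidean) and then reflexive; the relation is an equivalence.
(A) ψ → □◇ψ is axiom B, which corresponds to symmetry. Every such R is symmetric — valid.
(B) □ψ → ◇ψ (axiom D) characterises the serial frames. Every such R is serial — valid.
(C) ◇◇ψ → ◇ψ is the dual of axiom 4; it is valid on a frame exactly when R is transitive. Every such R is transitive, so valid.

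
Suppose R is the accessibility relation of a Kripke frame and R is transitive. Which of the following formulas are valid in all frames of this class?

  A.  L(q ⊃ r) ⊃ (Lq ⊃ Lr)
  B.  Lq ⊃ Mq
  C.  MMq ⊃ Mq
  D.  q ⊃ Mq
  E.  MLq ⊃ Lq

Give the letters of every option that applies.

A, C

(A) this is just K, valid on every normal frame.
(B) Lq ⊃ Mq (axiom D) characterises the serial frames. Such an R need not be serial — not valid.
(C) MMq ⊃ Mq (the dual of axiom 4) characterises the transitive frames. Every such R is transitive — valid.
(D) the dual of axiom T: valid iff R is reflexive. Such an R need not be reflexive — not valid.
(E) MLq ⊃ Lq is the dual of axiom 5; it is valid on a frame exactly when R is euclidean. Such an R need not be euclidean, so not valid.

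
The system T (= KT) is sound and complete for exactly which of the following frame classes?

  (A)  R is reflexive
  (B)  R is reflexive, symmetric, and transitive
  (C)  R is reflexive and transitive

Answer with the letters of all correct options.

(A) T (= KT) is sound and complete for exactly this class.
(B) this class determines S5, not T (= KT).
(C) this class determines S4, not T (= KT).

A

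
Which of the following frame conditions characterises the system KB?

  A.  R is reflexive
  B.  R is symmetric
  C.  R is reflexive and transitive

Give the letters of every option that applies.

B

(A) this class determines T (= KT), not KB.
(B) KB is sound and complete for exactly this class.
(C) this class determines S4, not KB.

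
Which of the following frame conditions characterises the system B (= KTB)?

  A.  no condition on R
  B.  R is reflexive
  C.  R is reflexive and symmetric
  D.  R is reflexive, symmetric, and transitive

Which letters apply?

(A) this class determines K, not B (= KTB).
(B) this class determines T (= KT), not B (= KTB).
(C) B (= KTB) is sound and complete for exactly this class.
(D) this class determines S5, not B (= KTB).

C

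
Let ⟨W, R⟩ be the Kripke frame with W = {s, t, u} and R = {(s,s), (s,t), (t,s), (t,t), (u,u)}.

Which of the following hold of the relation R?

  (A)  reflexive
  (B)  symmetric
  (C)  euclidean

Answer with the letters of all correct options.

A, B, C

(A) reflexive: each world relates to itself.
(B) symmetric: every R-edge is matched by its reverse.
(C) euclidean: any two R-successors of the same world are R-related.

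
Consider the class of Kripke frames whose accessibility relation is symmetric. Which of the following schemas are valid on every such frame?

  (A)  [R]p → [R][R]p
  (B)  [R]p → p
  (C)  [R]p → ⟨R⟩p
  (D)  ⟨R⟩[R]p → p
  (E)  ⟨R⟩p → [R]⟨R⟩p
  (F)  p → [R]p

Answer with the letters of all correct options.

D

(A) [R]p → [R][R]p (axiom 4) characterises the transitive frames. Such an R need not be transitive — not valid.
(B) [R]p → p is axiom T, which corresponds to reflexivity. Such an R need not be reflexive — not valid.
(C) [R]p → ⟨R⟩p is axiom D, which corresponds to seriality. Such an R need not be serial — not valid.
(D) ⟨R⟩[R]p → p is the dual of axiom B; it is valid on a frame exactly when R is symmetric. Every such R is symmetric, so valid.
(E) axiom 5: valid iff R is euclidean. Such an R need not be euclidean — not valid.
(F) p → [R]p is valid only on frames where every R-edge is a self-loop. Such an R need not be a subset of the identity — not valid.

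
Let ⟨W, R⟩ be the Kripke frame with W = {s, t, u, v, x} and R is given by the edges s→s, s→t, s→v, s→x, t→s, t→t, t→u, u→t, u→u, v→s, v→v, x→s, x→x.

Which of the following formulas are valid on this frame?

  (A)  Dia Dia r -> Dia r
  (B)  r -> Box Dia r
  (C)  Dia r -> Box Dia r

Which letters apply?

B

R is symmetric: every R-edge is matched by its reverse.
R is not transitive: s R t and t R u but not s R u.
R is not euclidean: s R t and s R v but not t R v.
(A) Dia Dia r -> Dia r is the dual of axiom 4, which corresponds to transitivity. R is not transitive — not valid.
(B) axiom B: valid iff R is symmetric. R is symmetric — valid.
(C) Dia r -> Box Dia r is axiom 5; it is valid on a frame exactly when R is euclidean. R is not euclidean, so not valid.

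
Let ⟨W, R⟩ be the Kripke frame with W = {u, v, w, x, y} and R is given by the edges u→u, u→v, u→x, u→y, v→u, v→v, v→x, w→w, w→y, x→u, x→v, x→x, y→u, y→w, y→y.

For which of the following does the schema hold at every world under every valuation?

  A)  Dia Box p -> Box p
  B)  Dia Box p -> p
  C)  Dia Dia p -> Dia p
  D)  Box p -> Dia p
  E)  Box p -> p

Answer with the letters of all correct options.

B, D, E

R is reflexive: each world relates to itself.
R is symmetric: every R-edge is matched by its reverse.
R is not transitive: u R y and y R w but not u R w.
R is not euclidean: u R v and u R y but not v R y.
R is serial: every world has an R-successor.
(A) Dia Box p -> Box p (the dual of axiom 5) characterises the euclidean frames. R is not euclidean — not valid.
(B) Dia Box p -> p is the dual of axiom B; it is valid on a frame exactly when R is symmetric. R is symmetric, so valid.
(C) Dia Dia p -> Dia p is the dual of axiom 4, which corresponds to transitivity. R is not transitive — not valid.
(D) axiom D: valid iff R is serial. R is serial — valid.
(E) Box p -> p is axiom T, which corresponds to reflexivity. R is reflexive — valid.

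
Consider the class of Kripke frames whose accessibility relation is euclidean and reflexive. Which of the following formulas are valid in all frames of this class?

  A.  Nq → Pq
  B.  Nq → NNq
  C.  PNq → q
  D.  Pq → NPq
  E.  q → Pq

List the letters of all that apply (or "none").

A reflexive euclidean relation is also symmetric (from wRw and wRv the euclidean condition gives vRw) and hence transitive; it is an equivalence relation.
(A) Nq → Pq is axiom D, which corresponds to seriality. Every such R is serial — valid.
(B) axiom 4: valid iff R is transitive. Every such R is transitive — valid.
(C) the dual of axiom B: valid iff R is symmetric. Every such R is symmetric — valid.
(D) Pq → NPq is axiom 5, which corresponds to the euclidean property. Every such R is euclidean — valid.
(E) q → Pq is the dual of axiom T, which corresponds to reflexivity. Every such R is reflexive — valid.

A, B, C, D, E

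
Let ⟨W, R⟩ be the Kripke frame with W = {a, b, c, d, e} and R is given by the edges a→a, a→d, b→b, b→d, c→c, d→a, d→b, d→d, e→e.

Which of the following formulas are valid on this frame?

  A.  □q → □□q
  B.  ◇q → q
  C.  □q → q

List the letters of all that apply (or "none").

C

R is reflexive: each world relates to itself.
R is not transitive: a R d and d R b but not a R b.
R is not a subset of the identity: a R d with a ≠ d.
(A) □q → □□q (axiom 4) characterises the transitive frames. R is not transitive — not valid.
(B) ◇q → q (the converse of T) corresponds to R being a subset of the identity. Here R ⊄ identity, so not valid.
(C) □q → q is axiom T, which corresponds to reflexivity. R is reflexive — valid.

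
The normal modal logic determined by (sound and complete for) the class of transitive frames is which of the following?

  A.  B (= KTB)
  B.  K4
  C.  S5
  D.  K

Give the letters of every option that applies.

B

(A) B (= KTB) is determined by the class of reflexive and symmetric frames.
(B) K4 is determined by exactly this class.
(C) S5 is determined by the class of reflexive, symmetric, and transitive frames.
(D) K is determined by the class of arbitrary frames.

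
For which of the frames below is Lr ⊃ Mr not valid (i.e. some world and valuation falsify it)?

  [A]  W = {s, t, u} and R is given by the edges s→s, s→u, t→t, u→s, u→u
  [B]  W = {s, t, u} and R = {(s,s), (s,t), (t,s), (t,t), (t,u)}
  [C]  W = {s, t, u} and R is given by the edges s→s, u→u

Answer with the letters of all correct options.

The schema Lr ⊃ Mr is axiom D; it is valid on a frame iff R is serial.
(A) R is serial (every world has an R-successor), so the schema is valid here.
(B) R is not serial (u has no R-successor), so the schema fails here.
(C) R is not serial (t has no R-successor), so the schema fails here.

B, C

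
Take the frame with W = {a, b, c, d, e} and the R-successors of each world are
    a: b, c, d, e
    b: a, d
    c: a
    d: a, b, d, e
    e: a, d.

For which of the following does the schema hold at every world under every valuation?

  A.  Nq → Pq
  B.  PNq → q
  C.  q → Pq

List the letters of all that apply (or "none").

A, B

R is not reflexive: not a R a.
R is symmetric: every R-edge is matched by its reverse.
R is serial: every world has an R-successor.
(A) Nq → Pq is axiom D, which corresponds to seriality. R is serial — valid.
(B) the dual of axiom B: valid iff R is symmetric. R is symmetric — valid.
(C) q → Pq is the dual of axiom T, which corresponds to reflexivity. R is not reflexive — not valid.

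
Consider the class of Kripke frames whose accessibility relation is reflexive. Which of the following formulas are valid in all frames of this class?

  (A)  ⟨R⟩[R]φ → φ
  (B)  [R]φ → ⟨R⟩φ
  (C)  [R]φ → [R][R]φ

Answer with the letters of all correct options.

B

A reflexive relation is serial.
(A) ⟨R⟩[R]φ → φ (the dual of axiom B) characterises the symmetric frames. Such an R need not be symmetric — not valid.
(B) [R]φ → ⟨R⟩φ (axiom D) characterises the serial frames. Every such R is serial — valid.
(C) [R]φ → [R][R]φ is axiom 4, which corresponds to transitivity. Such an R need not be transitive — not valid.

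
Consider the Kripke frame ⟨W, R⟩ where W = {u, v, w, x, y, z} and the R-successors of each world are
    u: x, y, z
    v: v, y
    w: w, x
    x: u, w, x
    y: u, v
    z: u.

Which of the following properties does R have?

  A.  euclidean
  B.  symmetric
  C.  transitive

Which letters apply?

B

(A) not euclidean: u R x and u R y but not x R y.
(B) symmetric: every R-edge is matched by its reverse.
(C) not transitive: u R x and x R u but not u R u.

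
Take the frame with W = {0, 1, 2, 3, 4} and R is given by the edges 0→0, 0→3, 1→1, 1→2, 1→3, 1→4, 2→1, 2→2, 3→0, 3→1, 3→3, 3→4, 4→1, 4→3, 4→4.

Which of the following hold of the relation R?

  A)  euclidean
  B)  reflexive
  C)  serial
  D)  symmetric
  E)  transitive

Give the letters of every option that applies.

B, C, D

(A) not euclidean: 1 R 2 and 1 R 3 but not 2 R 3.
(B) reflexive: each world relates to itself.
(C) serial: every world has an R-successor.
(D) symmetric: every R-edge is matched by its reverse.
(E) not transitive: 0 R 3 and 3 R 1 but not 0 R 1.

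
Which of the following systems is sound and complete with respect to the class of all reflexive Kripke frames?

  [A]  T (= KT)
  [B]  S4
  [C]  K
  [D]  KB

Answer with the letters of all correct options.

A

(A) T (= KT) is determined by exactly this class.
(B) S4 is determined by the class of reflexive and transitive frames.
(C) K is determined by the class of arbitrary frames.
(D) KB is determined by the class of symmetric frames.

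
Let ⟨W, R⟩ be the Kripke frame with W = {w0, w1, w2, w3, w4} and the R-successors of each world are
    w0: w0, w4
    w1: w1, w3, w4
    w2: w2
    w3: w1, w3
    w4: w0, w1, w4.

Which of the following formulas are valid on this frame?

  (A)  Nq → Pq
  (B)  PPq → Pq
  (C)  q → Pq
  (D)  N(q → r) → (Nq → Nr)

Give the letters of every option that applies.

R is reflexive: each world relates to itself.
R is not transitive: w0 R w4 and w4 R w1 but not w0 R w1.
R is serial: every world has an R-successor.
(A) Nq → Pq (axiom D) characterises the serial frames. R is serial — valid.
(B) PPq → Pq is the dual of axiom 4; it is valid on a frame exactly when R is transitive. R is not transitive, so not valid.
(C) the dual of axiom T: valid iff R is reflexive. R is reflexive — valid.
(D) N(q → r) → (Nq → Nr) is the K axiom; it holds on all frames — valid.

A, C, D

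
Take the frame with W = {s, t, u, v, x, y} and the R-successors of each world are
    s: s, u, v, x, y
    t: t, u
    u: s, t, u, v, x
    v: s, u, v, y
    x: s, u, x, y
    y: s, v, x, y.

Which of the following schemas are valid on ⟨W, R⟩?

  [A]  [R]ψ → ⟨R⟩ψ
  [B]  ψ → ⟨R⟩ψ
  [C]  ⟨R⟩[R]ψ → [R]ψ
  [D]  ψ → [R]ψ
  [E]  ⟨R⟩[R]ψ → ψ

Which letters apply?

R is reflexive: each world relates to itself.
R is symmetric: every R-edge is matched by its reverse.
R is not euclidean: s R u and s R y but not u R y.
R is serial: every world has an R-successor.
R is not a subset of the identity: s R u with s ≠ u.
(A) axiom D: valid iff R is serial. R is serial — valid.
(B) ψ → ⟨R⟩ψ (the dual of axiom T) characterises the reflexive frames. R is reflexive — valid.
(C) ⟨R⟩[R]ψ → [R]ψ is the dual of axiom 5; it is valid on a frame exactly when R is euclidean. R is not euclidean, so not valid.
(D) ψ → [R]ψ is equivalent to ◇p→p; it holds exactly when R ⊆ identity. Here R ⊄ identity — not valid.
(E) ⟨R⟩[R]ψ → ψ is the dual of axiom B; it is valid on a frame exactly when R is symmetric. R is symmetric, so valid.

A, B, E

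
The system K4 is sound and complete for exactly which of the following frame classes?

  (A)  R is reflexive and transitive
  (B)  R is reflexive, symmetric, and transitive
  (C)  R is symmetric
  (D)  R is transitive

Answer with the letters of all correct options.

D

(A) this class determines S4, not K4.
(B) this class determines S5, not K4.
(C) this class determines KB, not K4.
(D) K4 is sound and complete for exactly this class.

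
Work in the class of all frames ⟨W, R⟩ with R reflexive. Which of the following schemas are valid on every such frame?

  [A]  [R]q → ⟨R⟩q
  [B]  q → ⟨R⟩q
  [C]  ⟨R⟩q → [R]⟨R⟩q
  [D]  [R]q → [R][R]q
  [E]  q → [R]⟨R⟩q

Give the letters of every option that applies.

A reflexive relation is serial.
(A) [R]q → ⟨R⟩q (axiom D) characterises the serial frames. Every such R is serial — valid.
(B) q → ⟨R⟩q is the dual of axiom T, which corresponds to reflexivity. Every such R is reflexive — valid.
(C) ⟨R⟩q → [R]⟨R⟩q is axiom 5, which corresponds to the euclidean property. Such an R need not be euclidean — not valid.
(D) [R]q → [R][R]q is axiom 4; it is valid on a frame exactly when R is transitive. Such an R need not be transitive, so not valid.
(E) axiom B: valid iff R is symmetric. Such an R need not be symmetric — not valid.

A, B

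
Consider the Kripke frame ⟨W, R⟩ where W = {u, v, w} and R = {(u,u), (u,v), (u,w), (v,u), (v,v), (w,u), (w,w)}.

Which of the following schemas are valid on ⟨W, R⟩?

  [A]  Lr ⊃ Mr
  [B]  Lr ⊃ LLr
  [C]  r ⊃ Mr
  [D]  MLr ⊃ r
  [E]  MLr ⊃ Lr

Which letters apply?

A, C, D

R is reflexive: each world relates to itself.
R is symmetric: every R-edge is matched by its reverse.
R is not transitive: v R u and u R w but not v R w.
R is not euclidean: u R v and u R w but not v R w.
R is serial: every world has an R-successor.
(A) axiom D: valid iff R is serial. R is serial — valid.
(B) Lr ⊃ LLr is axiom 4; it is valid on a frame exactly when R is transitive. R is not transitive, so not valid.
(C) the dual of axiom T: valid iff R is reflexive. R is reflexive — valid.
(D) MLr ⊃ r is the dual of axiom B; it is valid on a frame exactly when R is symmetric. R is symmetric, so valid.
(E) MLr ⊃ Lr is the dual of axiom 5, which corresponds to the euclidean property. R is not euclidean — not valid.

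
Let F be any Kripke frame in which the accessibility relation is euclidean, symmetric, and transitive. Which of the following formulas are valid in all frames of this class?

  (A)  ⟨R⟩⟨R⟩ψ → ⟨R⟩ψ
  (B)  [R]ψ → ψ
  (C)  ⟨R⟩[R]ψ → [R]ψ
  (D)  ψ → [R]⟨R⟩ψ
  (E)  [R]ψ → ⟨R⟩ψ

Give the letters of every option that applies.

(A) the dual of axiom 4: valid iff R is transitive. Every such R is transitive — valid.
(B) [R]ψ → ψ is axiom T, which corresponds to reflexivity. Such an R need not be reflexive — not valid.
(C) the dual of axiom 5: valid iff R is euclidean. Every such R is euclidean — valid.
(D) ψ → [R]⟨R⟩ψ (axiom B) characterises the symmetric frames. Every such R is symmetric — valid.
(E) [R]ψ → ⟨R⟩ψ is axiom D, which corresponds to seriality. Such an R need not be serial — not valid.

A, C, D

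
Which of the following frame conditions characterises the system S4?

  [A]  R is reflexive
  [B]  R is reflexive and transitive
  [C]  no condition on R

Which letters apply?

B

(A) this class determines T (= KT), not S4.
(B) S4 is sound and complete for exactly this class.
(C) this class determines K, not S4.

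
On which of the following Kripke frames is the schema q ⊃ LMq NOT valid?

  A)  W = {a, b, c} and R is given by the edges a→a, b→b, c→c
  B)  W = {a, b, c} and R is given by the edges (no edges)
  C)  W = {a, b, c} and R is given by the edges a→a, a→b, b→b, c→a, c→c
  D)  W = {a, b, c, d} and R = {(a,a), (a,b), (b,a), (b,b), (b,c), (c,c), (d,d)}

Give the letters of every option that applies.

The schema q ⊃ LMq is axiom B; it is valid on a frame iff R is symmetric.
(A) R is symmetric (every R-edge is matched by its reverse), so the schema is valid here.
(B) R is symmetric (every R-edge is matched by its reverse), so the schema is valid here.
(C) R is not symmetric (a R b but not b R a), so the schema fails here.
(D) R is not symmetric (b R c but not c R b), so the schema fails here.

C, D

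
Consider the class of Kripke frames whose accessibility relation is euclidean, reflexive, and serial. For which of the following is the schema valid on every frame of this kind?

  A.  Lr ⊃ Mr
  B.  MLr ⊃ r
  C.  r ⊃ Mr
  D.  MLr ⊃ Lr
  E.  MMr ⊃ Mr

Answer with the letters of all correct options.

A relation that is euclidean, reflexive, and serial is also symmetric and transitive.
(A) Lr ⊃ Mr is axiom D, which corresponds to seriality. Every such R is serial — valid.
(B) MLr ⊃ r is the dual of axiom B, which corresponds to symmetry. Every such R is symmetric — valid.
(C) the dual of axiom T: valid iff R is reflexive. Every such R is reflexive — valid.
(D) MLr ⊃ Lr is the dual of axiom 5, which corresponds to the euclidean property. Every such R is euclidean — valid.
(E) MMr ⊃ Mr is the dual of axiom 4, which corresponds to transitivity. Every such R is transitive — valid.

A, B, C, D, E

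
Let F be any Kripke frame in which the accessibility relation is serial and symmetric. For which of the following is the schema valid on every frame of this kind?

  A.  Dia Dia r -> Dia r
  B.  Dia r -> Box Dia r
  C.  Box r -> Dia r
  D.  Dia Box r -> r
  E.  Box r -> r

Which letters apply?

C, D

(A) the dual of axiom 4: valid iff R is transitive. Such an R need not be transitive — not valid.
(B) Dia r -> Box Dia r is axiom 5; it is valid on a frame exactly when R is euclidean. Such an R need not be euclidean, so not valid.
(C) Box r -> Dia r is axiom D, which corresponds to seriality. Every such R is serial — valid.
(D) Dia Box r -> r is the dual of axiom B, which corresponds to symmetry. Every such R is symmetric — valid.
(E) Box r -> r (axiom T) characterises the reflexive frames. Such an R need not be reflexive — not valid.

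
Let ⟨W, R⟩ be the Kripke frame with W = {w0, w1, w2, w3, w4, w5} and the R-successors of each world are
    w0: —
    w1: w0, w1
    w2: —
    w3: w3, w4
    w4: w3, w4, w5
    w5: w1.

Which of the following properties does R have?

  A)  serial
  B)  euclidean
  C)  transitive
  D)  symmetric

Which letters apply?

(A) not serial: w0 has no R-successor.
(B) not euclidean: w1 R w0 and w1 R w1 but not w0 R w1.
(C) not transitive: w3 R w4 and w4 R w5 but not w3 R w5.
(D) not symmetric: w1 R w0 but not w0 R w1.

none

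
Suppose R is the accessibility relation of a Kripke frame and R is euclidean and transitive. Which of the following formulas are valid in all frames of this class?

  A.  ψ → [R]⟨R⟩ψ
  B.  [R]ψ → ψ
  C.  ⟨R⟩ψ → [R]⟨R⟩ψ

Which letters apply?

C

(A) ψ → [R]⟨R⟩ψ is axiom B; it is valid on a frame exactly when R is symmetric. Such an R need not be symmetric, so not valid.
(B) [R]ψ → ψ is axiom T; it is valid on a frame exactly when R is reflexive. Such an R need not be reflexive, so not valid.
(C) ⟨R⟩ψ → [R]⟨R⟩ψ (axiom 5) characterises the euclidean frames. Every such R is euclidean — valid.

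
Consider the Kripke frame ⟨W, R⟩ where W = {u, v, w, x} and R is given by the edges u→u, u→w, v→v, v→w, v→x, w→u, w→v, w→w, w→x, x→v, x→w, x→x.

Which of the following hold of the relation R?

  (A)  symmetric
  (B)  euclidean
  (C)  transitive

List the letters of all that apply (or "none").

A

(A) symmetric: every R-edge is matched by its reverse.
(B) not euclidean: w R u and w R v but not u R v.
(C) not transitive: u R w and w R v but not u R v.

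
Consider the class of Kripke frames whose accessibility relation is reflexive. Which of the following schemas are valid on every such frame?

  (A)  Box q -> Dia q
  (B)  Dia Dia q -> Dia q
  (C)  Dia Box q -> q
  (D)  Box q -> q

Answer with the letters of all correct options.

A reflexive relation is serial.
(A) Box q -> Dia q is axiom D; it is valid on a frame exactly when R is serial. Every such R is serial, so valid.
(B) Dia Dia q -> Dia q is the dual of axiom 4, which corresponds to transitivity. Such an R need not be transitive — not valid.
(C) Dia Box q -> q is the dual of axiom B, which corresponds to symmetry. Such an R need not be symmetric — not valid.
(D) Box q -> q is axiom T, which corresponds to reflexivity. Every such R is reflexive — valid.

A, D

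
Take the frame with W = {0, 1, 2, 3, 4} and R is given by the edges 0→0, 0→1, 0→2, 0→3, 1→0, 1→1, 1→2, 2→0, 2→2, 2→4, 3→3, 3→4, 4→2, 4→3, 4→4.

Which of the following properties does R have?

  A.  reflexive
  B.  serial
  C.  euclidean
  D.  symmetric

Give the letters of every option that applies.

A, B

(A) reflexive: each world relates to itself.
(B) serial: every world has an R-successor.
(C) not euclidean: 0 R 1 and 0 R 3 but not 1 R 3.
(D) not symmetric: 0 R 3 but not 3 R 0.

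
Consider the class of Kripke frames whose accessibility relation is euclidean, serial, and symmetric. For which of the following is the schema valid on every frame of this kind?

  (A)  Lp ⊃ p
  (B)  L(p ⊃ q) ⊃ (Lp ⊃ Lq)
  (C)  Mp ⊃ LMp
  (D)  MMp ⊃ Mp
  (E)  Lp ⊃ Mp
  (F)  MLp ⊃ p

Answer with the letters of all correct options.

Serial, symmetric and euclidean together give transitive (from symmetry + euclidean) and then reflexive; the relation is an equivalence.
(A) Lp ⊃ p (axiom T) characterises the reflexive frames. Every such R is reflexive — valid.
(B) this is just K, valid on every normal frame.
(C) axiom 5: valid iff R is euclidean. Every such R is euclidean — valid.
(D) MMp ⊃ Mp is the dual of axiom 4; it is valid on a frame exactly when R is transitive. Every such R is transitive, so valid.
(E) Lp ⊃ Mp (axiom D) characterises the serial frames. Every such R is serial — valid.
(F) the dual of axiom B: valid iff R is symmetric. Every such R is symmetric — valid.

A, B, C, D, E, F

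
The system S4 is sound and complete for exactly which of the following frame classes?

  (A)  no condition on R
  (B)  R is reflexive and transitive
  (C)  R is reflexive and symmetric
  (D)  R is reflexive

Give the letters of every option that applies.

B

(A) this class determines K, not S4.
(B) S4 is sound and complete for exactly this class.
(C) this class determines B (= KTB), not S4.
(D) this class determines T (= KT), not S4.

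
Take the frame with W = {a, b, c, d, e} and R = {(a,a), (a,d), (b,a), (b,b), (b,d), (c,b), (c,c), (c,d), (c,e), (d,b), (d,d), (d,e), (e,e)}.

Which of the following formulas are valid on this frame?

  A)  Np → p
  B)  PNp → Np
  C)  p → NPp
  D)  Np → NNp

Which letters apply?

R is reflexive: each world relates to itself.
R is not symmetric: a R d but not d R a.
R is not transitive: a R d and d R b but not a R b.
R is not euclidean: a R d and a R a but not d R a.
(A) Np → p is axiom T, which corresponds to reflexivity. R is reflexive — valid.
(B) PNp → Np (the dual of axiom 5) characterises the euclidean frames. R is not euclidean — not valid.
(C) p → NPp (axiom B) characterises the symmetric frames. R is not symmetric — not valid.
(D) Np → NNp is axiom 4, which corresponds to transitivity. R is not transitive — not valid.

A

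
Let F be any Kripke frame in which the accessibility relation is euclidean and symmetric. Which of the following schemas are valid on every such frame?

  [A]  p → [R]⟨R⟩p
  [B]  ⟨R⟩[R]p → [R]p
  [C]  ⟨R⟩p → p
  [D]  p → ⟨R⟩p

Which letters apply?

A, B

A symmetric euclidean relation is transitive (uRv and vRw give vRu by symmetry, then uRw by the euclidean condition, applied at v).
(A) p → [R]⟨R⟩p is axiom B; it is valid on a frame exactly when R is symmetric. Every such R is symmetric, so valid.
(B) ⟨R⟩[R]p → [R]p is the dual of axiom 5; it is valid on a frame exactly when R is euclidean. Every such R is euclidean, so valid.
(C) ⟨R⟩p → p (the converse of T) corresponds to R being a subset of the identity. Such an R need not be a subset of the identity, so not valid.
(D) p → ⟨R⟩p is the dual of axiom T, which corresponds to reflexivity. Such an R need not be reflexive — not valid.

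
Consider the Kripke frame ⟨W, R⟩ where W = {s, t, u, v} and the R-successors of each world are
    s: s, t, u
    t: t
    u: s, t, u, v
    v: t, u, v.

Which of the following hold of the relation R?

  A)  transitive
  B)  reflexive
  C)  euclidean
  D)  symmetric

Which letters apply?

B

(A) not transitive: s R u and u R v but not s R v.
(B) reflexive: each world relates to itself.
(C) not euclidean: s R t and s R s but not t R s.
(D) not symmetric: s R t but not t R s.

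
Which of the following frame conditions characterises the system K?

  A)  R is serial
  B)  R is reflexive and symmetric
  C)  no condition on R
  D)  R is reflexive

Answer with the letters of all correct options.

C

(A) this class determines D, not K.
(B) this class determines B (= KTB), not K.
(C) K is sound and complete for exactly this class.
(D) this class determines T (= KT), not K.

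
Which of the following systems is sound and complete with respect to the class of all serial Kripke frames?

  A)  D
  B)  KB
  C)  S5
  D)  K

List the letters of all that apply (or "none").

(A) D is determined by exactly this class.
(B) KB is determined by the class of symmetric frames.
(C) S5 is determined by the class of reflexive, symmetric, and transitive frames.
(D) K is determined by the class of arbitrary frames.

A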